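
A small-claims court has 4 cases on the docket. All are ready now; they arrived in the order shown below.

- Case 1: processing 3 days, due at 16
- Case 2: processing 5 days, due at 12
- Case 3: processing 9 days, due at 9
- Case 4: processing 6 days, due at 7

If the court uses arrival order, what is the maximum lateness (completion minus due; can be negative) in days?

16

FIFO (arrival order): Case 1 Case 2 Case 3 Case 4.
Case 1: 0→3, due 16, lateness -13
Case 2: 3→8, due 12, lateness -4
Case 3: 8→17, due 9, lateness 8
Case 4: 17→23, due 7, lateness 16
Maximum = 16.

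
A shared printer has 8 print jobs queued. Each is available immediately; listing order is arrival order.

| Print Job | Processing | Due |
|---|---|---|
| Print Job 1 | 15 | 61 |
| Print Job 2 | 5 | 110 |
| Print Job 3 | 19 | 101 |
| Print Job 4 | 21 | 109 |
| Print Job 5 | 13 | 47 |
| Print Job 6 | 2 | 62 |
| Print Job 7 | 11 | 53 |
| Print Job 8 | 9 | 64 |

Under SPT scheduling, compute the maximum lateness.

-6

SPT (increasing processing time): Print Job 6 Print Job 2 Print Job 8 Print Job 7 Print Job 5 Print Job 1 Print Job 3 Print Job 4.
Print Job 6: 0→2, due 62, lateness -60
Print Job 2: 2→7, due 110, lateness -103
Print Job 8: 7→16, due 64, lateness -48
Print Job 7: 16→27, due 53, lateness -26
Print Job 5: 27→40, due 47, lateness -7
Print Job 1: 40→55, due 61, lateness -6
Print Job 3: 55→74, due 101, lateness -27
Print Job 4: 74→95, due 109, lateness -14
Maximum = -6.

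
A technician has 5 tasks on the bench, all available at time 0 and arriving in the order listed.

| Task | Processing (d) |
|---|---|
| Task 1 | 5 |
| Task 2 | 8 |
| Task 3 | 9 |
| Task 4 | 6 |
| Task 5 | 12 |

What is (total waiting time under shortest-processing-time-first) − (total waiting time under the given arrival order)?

-5

SPT (increasing processing time): Task 1 Task 4 Task 2 Task 3 Task 5.
Task 1: waits 0, runs 0→5
Task 4: waits 5, runs 5→11
Task 2: waits 11, runs 11→19
Task 3: waits 19, runs 19→28
Task 5: waits 28, runs 28→40
Sum = 0+5+11+19+28 = 63.
FIFO (arrival order): Task 1 Task 2 Task 3 Task 4 Task 5.
Task 1: waits 0, runs 0→5
Task 2: waits 5, runs 5→13
Task 3: waits 13, runs 13→22
Task 4: waits 22, runs 22→28
Task 5: waits 28, runs 28→40
Sum = 0+5+13+22+28 = 68.
Difference = 63 − 68 = -5.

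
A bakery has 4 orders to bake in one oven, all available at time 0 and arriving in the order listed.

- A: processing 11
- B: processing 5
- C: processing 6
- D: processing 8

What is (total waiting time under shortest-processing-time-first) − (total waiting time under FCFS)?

-14

SPT (increasing processing time): B C D A.
B: waits 0, runs 0→5
C: waits 5, runs 5→11
D: waits 11, runs 11→19
A: waits 19, runs 19→30
Sum = 0+5+11+19 = 35.
FIFO (arrival order): A B C D.
A: waits 0, runs 0→11
B: waits 11, runs 11→16
C: waits 16, runs 16→22
D: waits 22, runs 22→30
Sum = 0+11+16+22 = 49.
Difference = 35 − 49 = -14.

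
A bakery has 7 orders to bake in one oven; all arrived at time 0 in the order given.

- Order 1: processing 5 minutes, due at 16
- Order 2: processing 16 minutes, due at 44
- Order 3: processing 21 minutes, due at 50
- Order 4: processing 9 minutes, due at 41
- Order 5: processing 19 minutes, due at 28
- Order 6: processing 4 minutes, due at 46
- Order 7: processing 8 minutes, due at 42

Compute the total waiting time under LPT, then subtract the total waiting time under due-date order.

LPT (decreasing processing time): Order 3 Order 5 Order 2 Order 4 Order 7 Order 1 Order 6.
Order 3: waits 0, runs 0→21
Order 5: waits 21, runs 21→40
Order 2: waits 40, runs 40→56
Order 4: waits 56, runs 56→65
Order 7: waits 65, runs 65→73
Order 1: waits 73, runs 73→78
Order 6: waits 78, runs 78→82
Sum = 0+21+40+56+65+73+78 = 333.
EDD (increasing due date): Order 1 Order 5 Order 4 Order 7 Order 2 Order 6 Order 3.
Order 1: waits 0, runs 0→5
Order 5: waits 5, runs 5→24
Order 4: waits 24, runs 24→33
Order 7: waits 33, runs 33→41
Order 2: waits 41, runs 41→57
Order 6: waits 57, runs 57→61
Order 3: waits 61, runs 61→82
Sum = 0+5+24+33+41+57+61 = 221.
Difference = 333 − 221 = 112.

112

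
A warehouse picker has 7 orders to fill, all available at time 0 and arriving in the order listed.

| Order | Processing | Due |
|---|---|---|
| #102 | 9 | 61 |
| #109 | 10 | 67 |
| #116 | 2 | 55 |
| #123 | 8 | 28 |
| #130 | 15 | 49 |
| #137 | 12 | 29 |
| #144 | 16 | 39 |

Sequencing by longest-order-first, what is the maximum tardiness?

42

LPT (decreasing processing time): #144 #130 #137 #109 #102 #123 #116.
#144: 0→16, due 39, tardiness 0
#130: 16→31, due 49, tardiness 0
#137: 31→43, due 29, tardiness 14
#109: 43→53, due 67, tardiness 0
#102: 53→62, due 61, tardiness 1
#123: 62→70, due 28, tardiness 42
#116: 70→72, due 55, tardiness 17
Maximum = 42.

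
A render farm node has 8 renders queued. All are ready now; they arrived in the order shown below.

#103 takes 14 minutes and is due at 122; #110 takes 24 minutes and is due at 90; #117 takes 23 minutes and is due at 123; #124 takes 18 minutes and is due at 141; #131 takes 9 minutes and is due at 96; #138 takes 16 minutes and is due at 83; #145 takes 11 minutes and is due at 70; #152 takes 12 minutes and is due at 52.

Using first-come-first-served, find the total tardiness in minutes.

FIFO (arrival order): #103 #110 #117 #124 #131 #138 #145 #152.
#103: 0→14, due 122, tardiness 0
#110: 14→38, due 90, tardiness 0
#117: 38→61, due 123, tardiness 0
#124: 61→79, due 141, tardiness 0
#131: 79→88, due 96, tardiness 0
#138: 88→104, due 83, tardiness 21
#145: 104→115, due 70, tardiness 45
#152: 115→127, due 52, tardiness 75
Sum = 0+0+0+0+0+21+45+75 = 141.

141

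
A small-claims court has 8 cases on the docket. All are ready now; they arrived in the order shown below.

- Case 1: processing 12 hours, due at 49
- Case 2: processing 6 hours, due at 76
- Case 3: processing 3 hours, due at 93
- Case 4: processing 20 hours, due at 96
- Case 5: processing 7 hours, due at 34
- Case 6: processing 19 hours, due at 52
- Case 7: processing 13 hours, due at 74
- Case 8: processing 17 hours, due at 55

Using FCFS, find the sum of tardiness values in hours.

FIFO (arrival order): Case 1 Case 2 Case 3 Case 4 Case 5 Case 6 Case 7 Case 8.
Case 1: 0→12, due 49, tardiness 0
Case 2: 12→18, due 76, tardiness 0
Case 3: 18→21, due 93, tardiness 0
Case 4: 21→41, due 96, tardiness 0
Case 5: 41→48, due 34, tardiness 14
Case 6: 48→67, due 52, tardiness 15
Case 7: 67→80, due 74, tardiness 6
Case 8: 80→97, due 55, tardiness 42
Sum = 0+0+0+0+14+15+6+42 = 77.

77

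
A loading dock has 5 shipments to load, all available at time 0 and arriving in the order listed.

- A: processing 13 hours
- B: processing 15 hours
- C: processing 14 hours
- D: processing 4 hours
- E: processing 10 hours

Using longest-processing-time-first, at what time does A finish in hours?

LPT (decreasing processing time): B C A E D.
B: 0→15
C: 15→29
A: 29→42

42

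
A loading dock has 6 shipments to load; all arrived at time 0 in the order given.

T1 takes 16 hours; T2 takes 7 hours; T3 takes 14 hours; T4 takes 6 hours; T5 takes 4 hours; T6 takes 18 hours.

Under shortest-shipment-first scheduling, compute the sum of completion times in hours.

SPT (increasing processing time): T5 T4 T2 T3 T1 T6.
T5: 0→4
T4: 4→10
T2: 10→17
T3: 17→31
T1: 31→47
T6: 47→65
Sum = 4+10+17+31+47+65 = 174.

174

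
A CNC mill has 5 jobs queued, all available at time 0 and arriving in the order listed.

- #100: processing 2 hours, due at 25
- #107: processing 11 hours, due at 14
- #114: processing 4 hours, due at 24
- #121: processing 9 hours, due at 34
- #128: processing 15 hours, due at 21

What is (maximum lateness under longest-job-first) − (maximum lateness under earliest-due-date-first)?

LPT (decreasing processing time): #128 #107 #121 #114 #100.
#128: 0→15, due 21, lateness -6
#107: 15→26, due 14, lateness 12
#121: 26→35, due 34, lateness 1
#114: 35→39, due 24, lateness 15
#100: 39→41, due 25, lateness 16
Maximum = 16.
EDD (increasing due date): #107 #128 #114 #100 #121.
#107: 0→11, due 14, lateness -3
#128: 11→26, due 21, lateness 5
#114: 26→30, due 24, lateness 6
#100: 30→32, due 25, lateness 7
#121: 32→41, due 34, lateness 7
Maximum = 7.
Difference = 16 − 7 = 9.

9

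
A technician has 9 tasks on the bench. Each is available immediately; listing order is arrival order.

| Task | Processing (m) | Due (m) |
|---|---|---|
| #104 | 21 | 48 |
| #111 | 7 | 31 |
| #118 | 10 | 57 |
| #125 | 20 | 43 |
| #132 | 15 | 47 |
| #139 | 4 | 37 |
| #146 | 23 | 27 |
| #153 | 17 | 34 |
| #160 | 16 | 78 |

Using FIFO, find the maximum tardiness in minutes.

FIFO (arrival order): #104 #111 #118 #125 #132 #139 #146 #153 #160.
#104: 0→21, due 48, tardiness 0
#111: 21→28, due 31, tardiness 0
#118: 28→38, due 57, tardiness 0
#125: 38→58, due 43, tardiness 15
#132: 58→73, due 47, tardiness 26
#139: 73→77, due 37, tardiness 40
#146: 77→100, due 27, tardiness 73
#153: 100→117, due 34, tardiness 83
#160: 117→133, due 78, tardiness 55
Maximum = 83.

83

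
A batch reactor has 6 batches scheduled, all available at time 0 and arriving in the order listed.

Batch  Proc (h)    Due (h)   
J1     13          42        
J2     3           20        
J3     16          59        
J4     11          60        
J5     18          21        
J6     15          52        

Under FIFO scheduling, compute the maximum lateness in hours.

40

FIFO (arrival order): J1 J2 J3 J4 J5 J6.
J1: 0→13, due 42, lateness -29
J2: 13→16, due 20, lateness -4
J3: 16→32, due 59, lateness -27
J4: 32→43, due 60, lateness -17
J5: 43→61, due 21, lateness 40
J6: 61→76, due 52, lateness 24
Maximum = 40.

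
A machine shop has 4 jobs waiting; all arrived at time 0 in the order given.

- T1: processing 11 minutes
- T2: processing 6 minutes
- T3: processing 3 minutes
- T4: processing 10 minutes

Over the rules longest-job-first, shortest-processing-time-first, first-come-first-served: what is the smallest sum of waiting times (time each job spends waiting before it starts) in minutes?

LPT (decreasing processing time): T1 T4 T2 T3.
T1: waits 0, runs 0→11
T4: waits 11, runs 11→21
T2: waits 21, runs 21→27
T3: waits 27, runs 27→30
Sum = 0+11+21+27 = 59.
SPT (increasing processing time): T3 T2 T4 T1.
T3: waits 0, runs 0→3
T2: waits 3, runs 3→9
T4: waits 9, runs 9→19
T1: waits 19, runs 19→30
Sum = 0+3+9+19 = 31.
FIFO (arrival order): T1 T2 T3 T4.
T1: waits 0, runs 0→11
T2: waits 11, runs 11→17
T3: waits 17, runs 17→20
T4: waits 20, runs 20→30
Sum = 0+11+17+20 = 48.
LPT 59, SPT 31, FIFO 48 → minimum 31.

31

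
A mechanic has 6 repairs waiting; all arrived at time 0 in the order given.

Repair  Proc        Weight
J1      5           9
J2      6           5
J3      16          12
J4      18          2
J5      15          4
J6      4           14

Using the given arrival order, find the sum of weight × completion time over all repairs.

1650

FIFO (arrival order): J1 J2 J3 J4 J5 J6.
J1: finishes 5, weight 9, w·C = 45
J2: finishes 11, weight 5, w·C = 55
J3: finishes 27, weight 12, w·C = 324
J4: finishes 45, weight 2, w·C = 90
J5: finishes 60, weight 4, w·C = 240
J6: finishes 64, weight 14, w·C = 896
Sum = 45+55+324+90+240+896 = 1650.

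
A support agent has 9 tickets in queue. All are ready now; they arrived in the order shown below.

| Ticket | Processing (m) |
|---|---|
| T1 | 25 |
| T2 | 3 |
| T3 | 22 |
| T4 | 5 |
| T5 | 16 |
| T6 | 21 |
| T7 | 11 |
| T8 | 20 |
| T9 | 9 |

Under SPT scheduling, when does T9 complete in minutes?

SPT (increasing processing time): T2 T4 T9 T7 T5 T8 T6 T3 T1.
T2: 0→3
T4: 3→8
T9: 8→17

17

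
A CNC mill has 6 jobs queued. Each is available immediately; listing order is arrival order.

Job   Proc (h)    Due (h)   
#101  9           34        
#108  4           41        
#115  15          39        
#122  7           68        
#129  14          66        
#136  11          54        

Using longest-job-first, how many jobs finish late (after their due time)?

LPT (decreasing processing time): #115 #129 #136 #101 #122 #108.
#115: 0→15, due 39, tardiness 0
#129: 15→29, due 66, tardiness 0
#136: 29→40, due 54, tardiness 0
#101: 40→49, due 34, tardiness 15
#122: 49→56, due 68, tardiness 0
#108: 56→60, due 41, tardiness 19
Late jobs: 2.

2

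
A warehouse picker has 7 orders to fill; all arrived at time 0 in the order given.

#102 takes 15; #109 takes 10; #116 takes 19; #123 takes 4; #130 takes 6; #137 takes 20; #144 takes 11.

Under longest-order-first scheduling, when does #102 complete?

LPT (decreasing processing time): #137 #116 #102 #144 #109 #130 #123.
#137: 0→20
#116: 20→39
#102: 39→54

54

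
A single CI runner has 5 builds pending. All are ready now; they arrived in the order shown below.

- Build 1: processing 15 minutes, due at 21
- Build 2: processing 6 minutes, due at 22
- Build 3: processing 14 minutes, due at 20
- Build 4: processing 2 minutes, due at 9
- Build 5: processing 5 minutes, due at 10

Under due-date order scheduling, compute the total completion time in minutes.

EDD (increasing due date): Build 4 Build 5 Build 3 Build 1 Build 2.
Build 4: 0→2
Build 5: 2→7
Build 3: 7→21
Build 1: 21→36
Build 2: 36→42
Sum = 2+7+21+36+42 = 108.

108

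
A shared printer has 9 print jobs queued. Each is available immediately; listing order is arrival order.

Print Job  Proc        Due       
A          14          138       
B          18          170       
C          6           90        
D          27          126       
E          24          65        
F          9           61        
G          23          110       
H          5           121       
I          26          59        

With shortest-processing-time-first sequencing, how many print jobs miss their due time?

3

SPT (increasing processing time): H C F A B G E I D.
H: 0→5, due 121, tardiness 0
C: 5→11, due 90, tardiness 0
F: 11→20, due 61, tardiness 0
A: 20→34, due 138, tardiness 0
B: 34→52, due 170, tardiness 0
G: 52→75, due 110, tardiness 0
E: 75→99, due 65, tardiness 34
I: 99→125, due 59, tardiness 66
D: 125→152, due 126, tardiness 26
Late print jobs: 3.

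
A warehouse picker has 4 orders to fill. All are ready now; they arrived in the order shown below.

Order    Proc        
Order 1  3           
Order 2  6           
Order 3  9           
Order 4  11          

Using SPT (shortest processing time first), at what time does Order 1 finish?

3

SPT (increasing processing time): Order 1 Order 2 Order 3 Order 4.
Order 1: 0→3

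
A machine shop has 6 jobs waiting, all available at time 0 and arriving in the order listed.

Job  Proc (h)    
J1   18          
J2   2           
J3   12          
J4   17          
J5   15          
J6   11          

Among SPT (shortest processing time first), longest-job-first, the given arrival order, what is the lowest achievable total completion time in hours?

SPT (increasing processing time): J2 J6 J3 J5 J4 J1.
J2: 0→2
J6: 2→13
J3: 13→25
J5: 25→40
J4: 40→57
J1: 57→75
Sum = 2+13+25+40+57+75 = 212.
LPT (decreasing processing time): J1 J4 J5 J3 J6 J2.
J1: 0→18
J4: 18→35
J5: 35→50
J3: 50→62
J6: 62→73
J2: 73→75
Sum = 18+35+50+62+73+75 = 313.
FIFO (arrival order): J1 J2 J3 J4 J5 J6.
J1: 0→18
J2: 18→20
J3: 20→32
J4: 32→49
J5: 49→64
J6: 64→75
Sum = 18+20+32+49+64+75 = 258.
SPT 212, LPT 313, FIFO 258 → minimum 212.

212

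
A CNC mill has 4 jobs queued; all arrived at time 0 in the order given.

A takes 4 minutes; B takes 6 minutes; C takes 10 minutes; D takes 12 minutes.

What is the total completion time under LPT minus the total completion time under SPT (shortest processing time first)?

LPT (decreasing processing time): D C B A.
D: 0→12
C: 12→22
B: 22→28
A: 28→32
Sum = 12+22+28+32 = 94.
SPT (increasing processing time): A B C D.
A: 0→4
B: 4→10
C: 10→20
D: 20→32
Sum = 4+10+20+32 = 66.
Difference = 94 − 66 = 28.

28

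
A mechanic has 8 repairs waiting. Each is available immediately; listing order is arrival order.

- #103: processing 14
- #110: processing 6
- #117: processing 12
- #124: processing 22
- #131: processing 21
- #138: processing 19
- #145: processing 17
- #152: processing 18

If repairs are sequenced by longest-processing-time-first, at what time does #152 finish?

LPT (decreasing processing time): #124 #131 #138 #152 #145 #103 #117 #110.
#124: 0→22
#131: 22→43
#138: 43→62
#152: 62→80

80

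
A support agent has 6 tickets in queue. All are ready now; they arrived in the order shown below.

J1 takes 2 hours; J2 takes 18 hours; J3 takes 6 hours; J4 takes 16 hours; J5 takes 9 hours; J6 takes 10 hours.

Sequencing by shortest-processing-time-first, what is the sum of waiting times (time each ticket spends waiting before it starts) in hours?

SPT (increasing processing time): J1 J3 J5 J6 J4 J2.
J1: waits 0, runs 0→2
J3: waits 2, runs 2→8
J5: waits 8, runs 8→17
J6: waits 17, runs 17→27
J4: waits 27, runs 27→43
J2: waits 43, runs 43→61
Sum = 0+2+8+17+27+43 = 97.

97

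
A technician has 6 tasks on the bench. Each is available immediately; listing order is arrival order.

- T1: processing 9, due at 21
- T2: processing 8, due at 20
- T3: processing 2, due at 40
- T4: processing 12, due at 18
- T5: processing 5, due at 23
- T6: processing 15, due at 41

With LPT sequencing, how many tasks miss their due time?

LPT (decreasing processing time): T6 T4 T1 T2 T5 T3.
T6: 0→15, due 41, tardiness 0
T4: 15→27, due 18, tardiness 9
T1: 27→36, due 21, tardiness 15
T2: 36→44, due 20, tardiness 24
T5: 44→49, due 23, tardiness 26
T3: 49→51, due 40, tardiness 11
Late tasks: 5.

5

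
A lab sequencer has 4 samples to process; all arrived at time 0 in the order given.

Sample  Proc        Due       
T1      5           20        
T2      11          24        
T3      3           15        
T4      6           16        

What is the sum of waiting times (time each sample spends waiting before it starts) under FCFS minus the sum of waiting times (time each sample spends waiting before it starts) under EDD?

FIFO (arrival order): T1 T2 T3 T4.
T1: waits 0, runs 0→5
T2: waits 5, runs 5→16
T3: waits 16, runs 16→19
T4: waits 19, runs 19→25
Sum = 0+5+16+19 = 40.
EDD (increasing due date): T3 T4 T1 T2.
T3: waits 0, runs 0→3
T4: waits 3, runs 3→9
T1: waits 9, runs 9→14
T2: waits 14, runs 14→25
Sum = 0+3+9+14 = 26.
Difference = 40 − 26 = 14.

14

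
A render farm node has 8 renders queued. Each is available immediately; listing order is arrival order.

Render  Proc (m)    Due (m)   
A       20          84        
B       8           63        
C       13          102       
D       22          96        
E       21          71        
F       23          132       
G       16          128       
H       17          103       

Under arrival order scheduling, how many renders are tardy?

FIFO (arrival order): A B C D E F G H.
A: 0→20, due 84, tardiness 0
B: 20→28, due 63, tardiness 0
C: 28→41, due 102, tardiness 0
D: 41→63, due 96, tardiness 0
E: 63→84, due 71, tardiness 13
F: 84→107, due 132, tardiness 0
G: 107→123, due 128, tardiness 0
H: 123→140, due 103, tardiness 37
Late renders: 2.

2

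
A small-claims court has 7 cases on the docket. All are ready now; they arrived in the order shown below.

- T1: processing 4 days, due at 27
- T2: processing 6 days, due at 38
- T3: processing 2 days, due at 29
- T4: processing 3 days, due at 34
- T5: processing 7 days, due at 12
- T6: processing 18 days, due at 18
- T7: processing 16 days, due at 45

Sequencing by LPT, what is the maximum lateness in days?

29

LPT (decreasing processing time): T6 T7 T5 T2 T1 T4 T3.
T6: 0→18, due 18, lateness 0
T7: 18→34, due 45, lateness -11
T5: 34→41, due 12, lateness 29
T2: 41→47, due 38, lateness 9
T1: 47→51, due 27, lateness 24
T4: 51→54, due 34, lateness 20
T3: 54→56, due 29, lateness 27
Maximum = 29.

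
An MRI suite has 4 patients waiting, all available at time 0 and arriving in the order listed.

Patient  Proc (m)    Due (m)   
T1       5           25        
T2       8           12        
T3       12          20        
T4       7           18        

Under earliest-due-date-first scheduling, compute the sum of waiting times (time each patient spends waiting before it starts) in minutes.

EDD (increasing due date): T2 T4 T3 T1.
T2: waits 0, runs 0→8
T4: waits 8, runs 8→15
T3: waits 15, runs 15→27
T1: waits 27, runs 27→32
Sum = 0+8+15+27 = 50.

50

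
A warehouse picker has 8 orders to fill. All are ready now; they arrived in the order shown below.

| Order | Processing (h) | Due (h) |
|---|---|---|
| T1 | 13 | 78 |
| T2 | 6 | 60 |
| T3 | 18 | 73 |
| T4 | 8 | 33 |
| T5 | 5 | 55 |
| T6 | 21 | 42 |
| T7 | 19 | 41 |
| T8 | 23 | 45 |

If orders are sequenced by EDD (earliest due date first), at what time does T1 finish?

113

EDD (increasing due date): T4 T7 T6 T8 T5 T2 T3 T1.
T4: 0→8
T7: 8→27
T6: 27→48
T8: 48→71
T5: 71→76
T2: 76→82
T3: 82→100
T1: 100→113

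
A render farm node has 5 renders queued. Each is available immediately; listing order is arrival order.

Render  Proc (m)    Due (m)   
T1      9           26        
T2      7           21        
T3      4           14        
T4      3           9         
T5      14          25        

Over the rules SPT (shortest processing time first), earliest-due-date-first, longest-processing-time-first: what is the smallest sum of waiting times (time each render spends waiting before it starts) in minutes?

SPT (increasing processing time): T4 T3 T2 T1 T5.
T4: waits 0, runs 0→3
T3: waits 3, runs 3→7
T2: waits 7, runs 7→14
T1: waits 14, runs 14→23
T5: waits 23, runs 23→37
Sum = 0+3+7+14+23 = 47.
EDD (increasing due date): T4 T3 T2 T5 T1.
T4: waits 0, runs 0→3
T3: waits 3, runs 3→7
T2: waits 7, runs 7→14
T5: waits 14, runs 14→28
T1: waits 28, runs 28→37
Sum = 0+3+7+14+28 = 52.
LPT (decreasing processing time): T5 T1 T2 T3 T4.
T5: waits 0, runs 0→14
T1: waits 14, runs 14→23
T2: waits 23, runs 23→30
T3: waits 30, runs 30→34
T4: waits 34, runs 34→37
Sum = 0+14+23+30+34 = 101.
SPT 47, EDD 52, LPT 101 → minimum 47.

47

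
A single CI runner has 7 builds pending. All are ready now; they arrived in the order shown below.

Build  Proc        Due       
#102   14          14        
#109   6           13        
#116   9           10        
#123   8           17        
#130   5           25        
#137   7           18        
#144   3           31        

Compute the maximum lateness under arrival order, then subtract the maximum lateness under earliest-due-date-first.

FIFO (arrival order): #102 #109 #116 #123 #130 #137 #144.
#102: 0→14, due 14, lateness 0
#109: 14→20, due 13, lateness 7
#116: 20→29, due 10, lateness 19
#123: 29→37, due 17, lateness 20
#130: 37→42, due 25, lateness 17
#137: 42→49, due 18, lateness 31
#144: 49→52, due 31, lateness 21
Maximum = 31.
EDD (increasing due date): #116 #109 #102 #123 #137 #130 #144.
#116: 0→9, due 10, lateness -1
#109: 9→15, due 13, lateness 2
#102: 15→29, due 14, lateness 15
#123: 29→37, due 17, lateness 20
#137: 37→44, due 18, lateness 26
#130: 44→49, due 25, lateness 24
#144: 49→52, due 31, lateness 21
Maximum = 26.
Difference = 31 − 26 = 5.

5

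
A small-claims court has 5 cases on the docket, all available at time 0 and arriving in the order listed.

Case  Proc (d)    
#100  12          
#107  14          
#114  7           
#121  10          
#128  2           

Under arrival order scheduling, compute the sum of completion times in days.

FIFO (arrival order): #100 #107 #114 #121 #128.
#100: 0→12
#107: 12→26
#114: 26→33
#121: 33→43
#128: 43→45
Sum = 12+26+33+43+45 = 159.

159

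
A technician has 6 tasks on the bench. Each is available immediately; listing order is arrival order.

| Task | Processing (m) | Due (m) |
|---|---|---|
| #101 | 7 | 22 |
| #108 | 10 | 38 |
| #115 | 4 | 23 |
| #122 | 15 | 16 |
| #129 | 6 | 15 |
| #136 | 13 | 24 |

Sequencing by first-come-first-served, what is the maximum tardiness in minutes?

31

FIFO (arrival order): #101 #108 #115 #122 #129 #136.
#101: 0→7, due 22, tardiness 0
#108: 7→17, due 38, tardiness 0
#115: 17→21, due 23, tardiness 0
#122: 21→36, due 16, tardiness 20
#129: 36→42, due 15, tardiness 27
#136: 42→55, due 24, tardiness 31
Maximum = 31.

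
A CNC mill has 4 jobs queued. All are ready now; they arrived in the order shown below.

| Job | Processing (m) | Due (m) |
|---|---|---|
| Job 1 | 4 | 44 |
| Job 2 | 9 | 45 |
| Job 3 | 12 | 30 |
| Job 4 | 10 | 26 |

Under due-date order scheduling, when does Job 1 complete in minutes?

26

EDD (increasing due date): Job 4 Job 3 Job 1 Job 2.
Job 4: 0→10
Job 3: 10→22
Job 1: 22→26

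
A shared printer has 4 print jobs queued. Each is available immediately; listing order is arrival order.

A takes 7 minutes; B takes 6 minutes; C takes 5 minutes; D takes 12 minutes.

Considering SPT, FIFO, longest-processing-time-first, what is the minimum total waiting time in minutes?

34

SPT (increasing processing time): C B A D.
C: waits 0, runs 0→5
B: waits 5, runs 5→11
A: waits 11, runs 11→18
D: waits 18, runs 18→30
Sum = 0+5+11+18 = 34.
FIFO (arrival order): A B C D.
A: waits 0, runs 0→7
B: waits 7, runs 7→13
C: waits 13, runs 13→18
D: waits 18, runs 18→30
Sum = 0+7+13+18 = 38.
LPT (decreasing processing time): D A B C.
D: waits 0, runs 0→12
A: waits 12, runs 12→19
B: waits 19, runs 19→25
C: waits 25, runs 25→30
Sum = 0+12+19+25 = 56.
SPT 34, FIFO 38, LPT 56 → minimum 34.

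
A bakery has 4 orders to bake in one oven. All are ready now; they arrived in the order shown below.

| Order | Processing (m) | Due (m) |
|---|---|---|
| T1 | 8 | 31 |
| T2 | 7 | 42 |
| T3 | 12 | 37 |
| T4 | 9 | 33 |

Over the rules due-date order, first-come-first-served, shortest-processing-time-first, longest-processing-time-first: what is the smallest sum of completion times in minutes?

82

EDD (increasing due date): T1 T4 T3 T2.
T1: 0→8
T4: 8→17
T3: 17→29
T2: 29→36
Sum = 8+17+29+36 = 90.
FIFO (arrival order): T1 T2 T3 T4.
T1: 0→8
T2: 8→15
T3: 15→27
T4: 27→36
Sum = 8+15+27+36 = 86.
SPT (increasing processing time): T2 T1 T4 T3.
T2: 0→7
T1: 7→15
T4: 15→24
T3: 24→36
Sum = 7+15+24+36 = 82.
LPT (decreasing processing time): T3 T4 T1 T2.
T3: 0→12
T4: 12→21
T1: 21→29
T2: 29→36
Sum = 12+21+29+36 = 98.
EDD 90, FIFO 86, SPT 82, LPT 98 → minimum 82.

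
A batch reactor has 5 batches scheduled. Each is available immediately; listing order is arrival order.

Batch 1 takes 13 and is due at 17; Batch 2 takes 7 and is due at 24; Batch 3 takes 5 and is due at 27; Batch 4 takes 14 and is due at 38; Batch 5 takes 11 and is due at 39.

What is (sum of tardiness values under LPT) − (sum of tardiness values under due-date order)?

LPT (decreasing processing time): Batch 4 Batch 1 Batch 5 Batch 2 Batch 3.
Batch 4: 0→14, due 38, tardiness 0
Batch 1: 14→27, due 17, tardiness 10
Batch 5: 27→38, due 39, tardiness 0
Batch 2: 38→45, due 24, tardiness 21
Batch 3: 45→50, due 27, tardiness 23
Sum = 0+10+0+21+23 = 54.
EDD (increasing due date): Batch 1 Batch 2 Batch 3 Batch 4 Batch 5.
Batch 1: 0→13, due 17, tardiness 0
Batch 2: 13→20, due 24, tardiness 0
Batch 3: 20→25, due 27, tardiness 0
Batch 4: 25→39, due 38, tardiness 1
Batch 5: 39→50, due 39, tardiness 11
Sum = 0+0+0+1+11 = 12.
Difference = 54 − 12 = 42.

42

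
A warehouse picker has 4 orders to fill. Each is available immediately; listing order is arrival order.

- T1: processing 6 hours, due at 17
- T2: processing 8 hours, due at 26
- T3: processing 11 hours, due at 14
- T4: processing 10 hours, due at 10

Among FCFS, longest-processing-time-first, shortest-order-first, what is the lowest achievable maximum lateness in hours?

18

FIFO (arrival order): T1 T2 T3 T4.
T1: 0→6, due 17, lateness -11
T2: 6→14, due 26, lateness -12
T3: 14→25, due 14, lateness 11
T4: 25→35, due 10, lateness 25
Maximum = 25.
LPT (decreasing processing time): T3 T4 T2 T1.
T3: 0→11, due 14, lateness -3
T4: 11→21, due 10, lateness 11
T2: 21→29, due 26, lateness 3
T1: 29→35, due 17, lateness 18
Maximum = 18.
SPT (increasing processing time): T1 T2 T4 T3.
T1: 0→6, due 17, lateness -11
T2: 6→14, due 26, lateness -12
T4: 14→24, due 10, lateness 14
T3: 24→35, due 14, lateness 21
Maximum = 21.
FIFO 25, LPT 18, SPT 21 → minimum 18.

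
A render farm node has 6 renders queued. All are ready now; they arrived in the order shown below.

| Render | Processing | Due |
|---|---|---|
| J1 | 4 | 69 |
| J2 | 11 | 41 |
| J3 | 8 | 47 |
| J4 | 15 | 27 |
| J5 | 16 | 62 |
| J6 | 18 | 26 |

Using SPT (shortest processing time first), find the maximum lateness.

SPT (increasing processing time): J1 J3 J2 J4 J5 J6.
J1: 0→4, due 69, lateness -65
J3: 4→12, due 47, lateness -35
J2: 12→23, due 41, lateness -18
J4: 23→38, due 27, lateness 11
J5: 38→54, due 62, lateness -8
J6: 54→72, due 26, lateness 46
Maximum = 46.

46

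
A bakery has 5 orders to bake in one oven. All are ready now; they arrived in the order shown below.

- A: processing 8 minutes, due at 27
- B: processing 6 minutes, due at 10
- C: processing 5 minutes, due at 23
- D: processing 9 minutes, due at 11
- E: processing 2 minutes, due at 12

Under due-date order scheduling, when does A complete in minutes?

EDD (increasing due date): B D E C A.
B: 0→6
D: 6→15
E: 15→17
C: 17→22
A: 22→30

30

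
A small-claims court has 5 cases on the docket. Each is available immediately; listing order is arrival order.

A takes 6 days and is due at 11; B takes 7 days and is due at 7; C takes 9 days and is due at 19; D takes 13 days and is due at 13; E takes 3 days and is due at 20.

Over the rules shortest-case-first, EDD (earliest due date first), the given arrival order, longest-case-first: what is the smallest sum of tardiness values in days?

40

SPT (increasing processing time): E A B C D.
E: 0→3, due 20, tardiness 0
A: 3→9, due 11, tardiness 0
B: 9→16, due 7, tardiness 9
C: 16→25, due 19, tardiness 6
D: 25→38, due 13, tardiness 25
Sum = 0+0+9+6+25 = 40.
EDD (increasing due date): B A D C E.
B: 0→7, due 7, tardiness 0
A: 7→13, due 11, tardiness 2
D: 13→26, due 13, tardiness 13
C: 26→35, due 19, tardiness 16
E: 35→38, due 20, tardiness 18
Sum = 0+2+13+16+18 = 49.
FIFO (arrival order): A B C D E.
A: 0→6, due 11, tardiness 0
B: 6→13, due 7, tardiness 6
C: 13→22, due 19, tardiness 3
D: 22→35, due 13, tardiness 22
E: 35→38, due 20, tardiness 18
Sum = 0+6+3+22+18 = 49.
LPT (decreasing processing time): D C B A E.
D: 0→13, due 13, tardiness 0
C: 13→22, due 19, tardiness 3
B: 22→29, due 7, tardiness 22
A: 29→35, due 11, tardiness 24
E: 35→38, due 20, tardiness 18
Sum = 0+3+22+24+18 = 67.
SPT 40, EDD 49, FIFO 49, LPT 67 → minimum 40.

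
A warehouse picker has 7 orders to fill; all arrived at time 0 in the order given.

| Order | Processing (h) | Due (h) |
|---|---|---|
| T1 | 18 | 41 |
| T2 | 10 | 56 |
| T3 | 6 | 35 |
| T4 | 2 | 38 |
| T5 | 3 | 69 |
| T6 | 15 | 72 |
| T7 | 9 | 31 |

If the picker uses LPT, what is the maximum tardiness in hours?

25

LPT (decreasing processing time): T1 T6 T2 T7 T3 T5 T4.
T1: 0→18, due 41, tardiness 0
T6: 18→33, due 72, tardiness 0
T2: 33→43, due 56, tardiness 0
T7: 43→52, due 31, tardiness 21
T3: 52→58, due 35, tardiness 23
T5: 58→61, due 69, tardiness 0
T4: 61→63, due 38, tardiness 25
Maximum = 25.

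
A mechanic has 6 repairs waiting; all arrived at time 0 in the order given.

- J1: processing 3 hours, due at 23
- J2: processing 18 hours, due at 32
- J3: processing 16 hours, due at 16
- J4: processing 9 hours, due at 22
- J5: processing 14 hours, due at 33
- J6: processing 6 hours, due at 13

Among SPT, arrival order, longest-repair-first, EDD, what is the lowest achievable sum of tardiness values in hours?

SPT (increasing processing time): J1 J6 J4 J5 J3 J2.
J1: 0→3, due 23, tardiness 0
J6: 3→9, due 13, tardiness 0
J4: 9→18, due 22, tardiness 0
J5: 18→32, due 33, tardiness 0
J3: 32→48, due 16, tardiness 32
J2: 48→66, due 32, tardiness 34
Sum = 0+0+0+0+32+34 = 66.
FIFO (arrival order): J1 J2 J3 J4 J5 J6.
J1: 0→3, due 23, tardiness 0
J2: 3→21, due 32, tardiness 0
J3: 21→37, due 16, tardiness 21
J4: 37→46, due 22, tardiness 24
J5: 46→60, due 33, tardiness 27
J6: 60→66, due 13, tardiness 53
Sum = 0+0+21+24+27+53 = 125.
LPT (decreasing processing time): J2 J3 J5 J4 J6 J1.
J2: 0→18, due 32, tardiness 0
J3: 18→34, due 16, tardiness 18
J5: 34→48, due 33, tardiness 15
J4: 48→57, due 22, tardiness 35
J6: 57→63, due 13, tardiness 50
J1: 63→66, due 23, tardiness 43
Sum = 0+18+15+35+50+43 = 161.
EDD (increasing due date): J6 J3 J4 J1 J2 J5.
J6: 0→6, due 13, tardiness 0
J3: 6→22, due 16, tardiness 6
J4: 22→31, due 22, tardiness 9
J1: 31→34, due 23, tardiness 11
J2: 34→52, due 32, tardiness 20
J5: 52→66, due 33, tardiness 33
Sum = 0+6+9+11+20+33 = 79.
SPT 66, FIFO 125, LPT 161, EDD 79 → minimum 66.

66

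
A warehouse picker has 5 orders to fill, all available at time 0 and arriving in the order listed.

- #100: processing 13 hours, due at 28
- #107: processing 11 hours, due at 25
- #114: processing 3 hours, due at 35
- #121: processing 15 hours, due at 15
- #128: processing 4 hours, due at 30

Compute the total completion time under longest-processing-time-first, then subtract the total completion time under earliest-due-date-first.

2

LPT (decreasing processing time): #121 #100 #107 #128 #114.
#121: 0→15
#100: 15→28
#107: 28→39
#128: 39→43
#114: 43→46
Sum = 15+28+39+43+46 = 171.
EDD (increasing due date): #121 #107 #100 #128 #114.
#121: 0→15
#107: 15→26
#100: 26→39
#128: 39→43
#114: 43→46
Sum = 15+26+39+43+46 = 169.
Difference = 171 − 169 = 2.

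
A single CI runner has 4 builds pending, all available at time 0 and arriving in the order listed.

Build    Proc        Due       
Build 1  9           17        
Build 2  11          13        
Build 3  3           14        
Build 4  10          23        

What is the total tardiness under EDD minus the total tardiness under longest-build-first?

-16

EDD (increasing due date): Build 2 Build 3 Build 1 Build 4.
Build 2: 0→11, due 13, tardiness 0
Build 3: 11→14, due 14, tardiness 0
Build 1: 14→23, due 17, tardiness 6
Build 4: 23→33, due 23, tardiness 10
Sum = 0+0+6+10 = 16.
LPT (decreasing processing time): Build 2 Build 4 Build 1 Build 3.
Build 2: 0→11, due 13, tardiness 0
Build 4: 11→21, due 23, tardiness 0
Build 1: 21→30, due 17, tardiness 13
Build 3: 30→33, due 14, tardiness 19
Sum = 0+0+13+19 = 32.
Difference = 16 − 32 = -16.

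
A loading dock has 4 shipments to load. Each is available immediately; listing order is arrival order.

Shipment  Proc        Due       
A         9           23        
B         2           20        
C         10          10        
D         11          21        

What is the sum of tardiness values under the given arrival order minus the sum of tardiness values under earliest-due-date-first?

FIFO (arrival order): A B C D.
A: 0→9, due 23, tardiness 0
B: 9→11, due 20, tardiness 0
C: 11→21, due 10, tardiness 11
D: 21→32, due 21, tardiness 11
Sum = 0+0+11+11 = 22.
EDD (increasing due date): C B D A.
C: 0→10, due 10, tardiness 0
B: 10→12, due 20, tardiness 0
D: 12→23, due 21, tardiness 2
A: 23→32, due 23, tardiness 9
Sum = 0+0+2+9 = 11.
Difference = 22 − 11 = 11.

11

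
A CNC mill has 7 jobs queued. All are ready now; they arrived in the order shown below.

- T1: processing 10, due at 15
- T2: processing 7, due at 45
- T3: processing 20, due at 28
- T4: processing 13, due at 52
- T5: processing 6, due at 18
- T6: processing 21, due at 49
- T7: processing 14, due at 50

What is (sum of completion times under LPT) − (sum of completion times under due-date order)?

LPT (decreasing processing time): T6 T3 T7 T4 T1 T2 T5.
T6: 0→21
T3: 21→41
T7: 41→55
T4: 55→68
T1: 68→78
T2: 78→85
T5: 85→91
Sum = 21+41+55+68+78+85+91 = 439.
EDD (increasing due date): T1 T5 T3 T2 T6 T7 T4.
T1: 0→10
T5: 10→16
T3: 16→36
T2: 36→43
T6: 43→64
T7: 64→78
T4: 78→91
Sum = 10+16+36+43+64+78+91 = 338.
Difference = 439 − 338 = 101.

101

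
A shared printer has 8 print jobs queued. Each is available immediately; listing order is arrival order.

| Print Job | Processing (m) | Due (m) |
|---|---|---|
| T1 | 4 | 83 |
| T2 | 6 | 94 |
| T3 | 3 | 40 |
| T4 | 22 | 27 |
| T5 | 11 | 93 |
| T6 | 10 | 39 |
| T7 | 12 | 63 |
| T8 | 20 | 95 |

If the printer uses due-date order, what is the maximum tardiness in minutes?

0

EDD (increasing due date): T4 T6 T3 T7 T1 T5 T2 T8.
T4: 0→22, due 27, tardiness 0
T6: 22→32, due 39, tardiness 0
T3: 32→35, due 40, tardiness 0
T7: 35→47, due 63, tardiness 0
T1: 47→51, due 83, tardiness 0
T5: 51→62, due 93, tardiness 0
T2: 62→68, due 94, tardiness 0
T8: 68→88, due 95, tardiness 0
Maximum = 0.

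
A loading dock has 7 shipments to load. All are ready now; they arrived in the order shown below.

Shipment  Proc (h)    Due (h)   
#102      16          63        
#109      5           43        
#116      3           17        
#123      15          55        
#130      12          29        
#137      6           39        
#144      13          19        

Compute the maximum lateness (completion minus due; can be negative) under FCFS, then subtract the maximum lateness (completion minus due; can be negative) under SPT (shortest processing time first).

FIFO (arrival order): #102 #109 #116 #123 #130 #137 #144.
#102: 0→16, due 63, lateness -47
#109: 16→21, due 43, lateness -22
#116: 21→24, due 17, lateness 7
#123: 24→39, due 55, lateness -16
#130: 39→51, due 29, lateness 22
#137: 51→57, due 39, lateness 18
#144: 57→70, due 19, lateness 51
Maximum = 51.
SPT (increasing processing time): #116 #109 #137 #130 #144 #123 #102.
#116: 0→3, due 17, lateness -14
#109: 3→8, due 43, lateness -35
#137: 8→14, due 39, lateness -25
#130: 14→26, due 29, lateness -3
#144: 26→39, due 19, lateness 20
#123: 39→54, due 55, lateness -1
#102: 54→70, due 63, lateness 7
Maximum = 20.
Difference = 51 − 20 = 31.

31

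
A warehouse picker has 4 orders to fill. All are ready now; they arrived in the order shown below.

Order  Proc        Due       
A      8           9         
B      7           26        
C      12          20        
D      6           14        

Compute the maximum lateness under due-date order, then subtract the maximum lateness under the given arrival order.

-12

EDD (increasing due date): A D C B.
A: 0→8, due 9, lateness -1
D: 8→14, due 14, lateness 0
C: 14→26, due 20, lateness 6
B: 26→33, due 26, lateness 7
Maximum = 7.
FIFO (arrival order): A B C D.
A: 0→8, due 9, lateness -1
B: 8→15, due 26, lateness -11
C: 15→27, due 20, lateness 7
D: 27→33, due 14, lateness 19
Maximum = 19.
Difference = 7 − 19 = -12.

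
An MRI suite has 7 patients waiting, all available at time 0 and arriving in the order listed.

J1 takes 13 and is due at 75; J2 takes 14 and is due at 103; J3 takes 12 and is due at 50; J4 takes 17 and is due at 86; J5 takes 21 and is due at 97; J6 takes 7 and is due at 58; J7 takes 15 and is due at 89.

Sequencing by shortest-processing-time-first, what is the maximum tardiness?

2

SPT (increasing processing time): J6 J3 J1 J2 J7 J4 J5.
J6: 0→7, due 58, tardiness 0
J3: 7→19, due 50, tardiness 0
J1: 19→32, due 75, tardiness 0
J2: 32→46, due 103, tardiness 0
J7: 46→61, due 89, tardiness 0
J4: 61→78, due 86, tardiness 0
J5: 78→99, due 97, tardiness 2
Maximum = 2.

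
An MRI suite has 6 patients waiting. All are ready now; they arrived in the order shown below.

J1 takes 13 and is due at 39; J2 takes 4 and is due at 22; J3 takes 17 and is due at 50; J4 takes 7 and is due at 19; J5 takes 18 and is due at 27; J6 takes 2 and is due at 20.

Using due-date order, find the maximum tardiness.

EDD (increasing due date): J4 J6 J2 J5 J1 J3.
J4: 0→7, due 19, tardiness 0
J6: 7→9, due 20, tardiness 0
J2: 9→13, due 22, tardiness 0
J5: 13→31, due 27, tardiness 4
J1: 31→44, due 39, tardiness 5
J3: 44→61, due 50, tardiness 11
Maximum = 11.

11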